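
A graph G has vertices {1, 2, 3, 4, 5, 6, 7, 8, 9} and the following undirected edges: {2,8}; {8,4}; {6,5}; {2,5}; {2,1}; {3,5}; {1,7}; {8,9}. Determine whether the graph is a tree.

The graph has 9 vertices and 8 edges.
Connected and |E| = |V| - 1, which characterizes a tree.

Yes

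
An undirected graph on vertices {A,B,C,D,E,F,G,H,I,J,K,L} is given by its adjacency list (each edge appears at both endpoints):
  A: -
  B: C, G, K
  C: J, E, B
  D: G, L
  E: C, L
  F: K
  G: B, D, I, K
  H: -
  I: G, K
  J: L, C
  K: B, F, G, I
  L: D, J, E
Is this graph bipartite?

No

The cycle K-G-B-K has length 3, which is odd, so the graph is not bipartite.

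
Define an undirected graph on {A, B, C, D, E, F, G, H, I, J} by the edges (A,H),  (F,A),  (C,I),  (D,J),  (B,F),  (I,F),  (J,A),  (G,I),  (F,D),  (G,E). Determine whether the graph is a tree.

No

|V| = 10, |E| = 10.
Connected but with 10 > 9 edges, so it has a cycle and is not a tree.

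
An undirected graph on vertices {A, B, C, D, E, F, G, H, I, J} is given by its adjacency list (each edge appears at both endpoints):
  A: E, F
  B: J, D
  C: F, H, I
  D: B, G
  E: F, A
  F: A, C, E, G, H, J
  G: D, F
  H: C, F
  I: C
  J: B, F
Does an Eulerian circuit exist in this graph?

No

Degrees: A:2, B:2, C:3, D:2, E:2, F:6, G:2, H:2, I:1, J:2
C, I have odd degree; an Eulerian circuit needs every degree to be even, so none exists.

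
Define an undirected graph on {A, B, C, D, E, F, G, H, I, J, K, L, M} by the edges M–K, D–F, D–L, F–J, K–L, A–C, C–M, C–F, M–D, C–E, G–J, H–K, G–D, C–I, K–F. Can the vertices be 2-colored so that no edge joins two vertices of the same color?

Partition the vertices as {B, C, D, J, K} vs {A, E, F, G, H, I, L, M}. Each listed edge has one endpoint in each part, so the graph is bipartite.

Yes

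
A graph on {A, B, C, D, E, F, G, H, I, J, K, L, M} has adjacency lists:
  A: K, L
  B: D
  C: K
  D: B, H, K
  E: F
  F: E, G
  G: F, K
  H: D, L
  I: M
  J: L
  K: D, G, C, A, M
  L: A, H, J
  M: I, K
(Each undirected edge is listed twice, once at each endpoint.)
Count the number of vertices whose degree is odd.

Degrees: A:2, B:1, C:1, D:3, E:1, F:2, G:2, H:2, I:1, J:1, K:5, L:3, M:2
Odd-degree vertices: B, C, D, E, I, J, K, L.

8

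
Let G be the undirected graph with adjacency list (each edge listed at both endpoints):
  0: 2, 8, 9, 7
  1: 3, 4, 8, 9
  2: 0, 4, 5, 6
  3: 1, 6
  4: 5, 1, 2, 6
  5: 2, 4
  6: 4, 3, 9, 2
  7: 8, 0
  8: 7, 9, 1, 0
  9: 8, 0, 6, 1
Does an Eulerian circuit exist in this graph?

Yes

Degrees: 0:4, 1:4, 2:4, 3:2, 4:4, 5:2, 6:4, 7:2, 8:4, 9:4
Every vertex has even degree and the edges form a single connected piece, so an Eulerian circuit exists.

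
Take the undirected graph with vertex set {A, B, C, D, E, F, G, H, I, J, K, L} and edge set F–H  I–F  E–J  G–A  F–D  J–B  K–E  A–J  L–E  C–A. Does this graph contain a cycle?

No

The graph has 12 vertices, 10 edges, and 2 connected components.
Since 10 = 12 - 2, the graph is a forest and contains no cycle.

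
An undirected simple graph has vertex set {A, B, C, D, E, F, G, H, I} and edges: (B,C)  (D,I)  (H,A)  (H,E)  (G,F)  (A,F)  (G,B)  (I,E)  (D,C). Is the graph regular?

Degrees: A:2, B:2, C:2, D:2, E:2, F:2, G:2, H:2, I:2
All degrees equal 2; the graph is regular.

Yes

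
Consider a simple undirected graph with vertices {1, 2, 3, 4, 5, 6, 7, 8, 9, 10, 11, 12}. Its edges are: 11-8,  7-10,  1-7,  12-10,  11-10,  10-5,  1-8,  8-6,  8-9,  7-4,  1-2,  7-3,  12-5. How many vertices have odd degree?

Degrees: 1:3, 2:1, 3:1, 4:1, 5:2, 6:1, 7:4, 8:4, 9:1, 10:4, 11:2, 12:2
Odd-degree vertices: 1, 2, 3, 4, 6, 9.

6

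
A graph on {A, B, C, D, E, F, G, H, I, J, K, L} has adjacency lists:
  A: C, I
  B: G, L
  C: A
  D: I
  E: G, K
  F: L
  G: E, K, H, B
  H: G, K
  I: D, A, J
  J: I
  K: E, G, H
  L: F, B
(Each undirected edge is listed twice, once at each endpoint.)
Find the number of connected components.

2

Component: {A, C, D, I, J}
Component: {B, E, F, G, H, K, L}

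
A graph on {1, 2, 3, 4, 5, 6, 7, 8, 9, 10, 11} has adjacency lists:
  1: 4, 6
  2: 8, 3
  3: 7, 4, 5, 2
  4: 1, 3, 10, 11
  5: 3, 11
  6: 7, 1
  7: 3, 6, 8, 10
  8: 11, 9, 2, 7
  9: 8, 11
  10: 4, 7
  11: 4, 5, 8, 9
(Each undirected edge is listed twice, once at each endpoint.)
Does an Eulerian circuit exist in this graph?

Yes

Degrees: 1:2, 2:2, 3:4, 4:4, 5:2, 6:2, 7:4, 8:4, 9:2, 10:2, 11:4
Every vertex has even degree and the edges form a single connected piece, so an Eulerian circuit exists.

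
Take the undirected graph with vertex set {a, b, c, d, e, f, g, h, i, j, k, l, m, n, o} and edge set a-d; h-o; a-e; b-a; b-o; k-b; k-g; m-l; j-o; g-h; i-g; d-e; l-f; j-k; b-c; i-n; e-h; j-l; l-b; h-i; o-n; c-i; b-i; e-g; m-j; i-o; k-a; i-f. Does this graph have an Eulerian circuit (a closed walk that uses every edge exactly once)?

Degrees: a:4, b:6, c:2, d:2, e:4, f:2, g:4, h:4, i:7, j:4, k:4, l:4, m:2, n:2, o:5
Vertices with odd degree: i, o. An Eulerian circuit requires all degrees even.

No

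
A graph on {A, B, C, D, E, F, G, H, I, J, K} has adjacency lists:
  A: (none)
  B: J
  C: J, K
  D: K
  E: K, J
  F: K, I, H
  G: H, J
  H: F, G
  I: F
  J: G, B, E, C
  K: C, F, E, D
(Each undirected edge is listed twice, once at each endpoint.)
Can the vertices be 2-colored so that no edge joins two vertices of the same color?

Yes

Partition the vertices as {A, H, I, J, K} vs {B, C, D, E, F, G}. Each listed edge has one endpoint in each part, so the graph is bipartite.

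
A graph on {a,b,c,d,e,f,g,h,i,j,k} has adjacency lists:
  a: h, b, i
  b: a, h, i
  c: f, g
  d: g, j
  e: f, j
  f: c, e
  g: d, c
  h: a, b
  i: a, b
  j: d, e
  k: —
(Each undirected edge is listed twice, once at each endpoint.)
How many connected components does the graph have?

3

Component: {k}
Component: {a, b, h, i}
Component: {c, d, e, f, g, j}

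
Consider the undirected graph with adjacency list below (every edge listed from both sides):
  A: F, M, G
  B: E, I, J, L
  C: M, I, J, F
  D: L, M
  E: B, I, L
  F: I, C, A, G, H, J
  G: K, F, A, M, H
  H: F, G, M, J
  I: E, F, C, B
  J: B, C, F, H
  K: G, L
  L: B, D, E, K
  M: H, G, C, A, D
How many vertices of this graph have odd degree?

4

Degrees: A:3, B:4, C:4, D:2, E:3, F:6, G:5, H:4, I:4, J:4, K:2, L:4, M:5
Odd-degree vertices: A, E, G, M.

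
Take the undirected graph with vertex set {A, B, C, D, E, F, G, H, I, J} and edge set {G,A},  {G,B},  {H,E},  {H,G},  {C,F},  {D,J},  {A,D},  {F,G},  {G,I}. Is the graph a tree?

|V| = 10, |E| = 9.
Connected and |E| = |V| - 1, which characterizes a tree.

Yes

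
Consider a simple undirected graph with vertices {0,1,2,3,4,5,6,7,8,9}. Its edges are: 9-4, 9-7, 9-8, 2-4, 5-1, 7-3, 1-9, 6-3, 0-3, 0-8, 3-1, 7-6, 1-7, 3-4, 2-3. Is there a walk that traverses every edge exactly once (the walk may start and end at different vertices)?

Degrees: 0:2, 1:4, 2:2, 3:6, 4:3, 5:1, 6:2, 7:4, 8:2, 9:4
Odd-degree vertices: 4, 5 (2 total).
The non-isolated vertices are connected and exactly 2 have odd degree, so an Eulerian trail exists (from 4 to 5).

Yes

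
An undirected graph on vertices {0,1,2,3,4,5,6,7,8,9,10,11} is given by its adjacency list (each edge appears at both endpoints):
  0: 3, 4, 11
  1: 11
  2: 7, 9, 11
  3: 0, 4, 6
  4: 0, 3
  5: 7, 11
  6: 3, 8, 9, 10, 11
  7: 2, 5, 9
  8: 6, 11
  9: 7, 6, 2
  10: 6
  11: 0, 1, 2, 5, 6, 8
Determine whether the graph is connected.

A breadth-first search from 0 visits 0, 11, 3, 4, 1, 2, 8, 5, 6, 9, 7, 10 — all 12 vertices — so the graph is connected.

Yes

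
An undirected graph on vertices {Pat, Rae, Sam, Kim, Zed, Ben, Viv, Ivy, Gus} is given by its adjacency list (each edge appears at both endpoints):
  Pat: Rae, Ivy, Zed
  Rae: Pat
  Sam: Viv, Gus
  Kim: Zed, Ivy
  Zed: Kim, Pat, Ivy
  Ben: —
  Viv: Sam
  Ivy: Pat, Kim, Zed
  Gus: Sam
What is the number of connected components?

Component: {Ben}
Component: {Sam, Viv, Gus}
Component: {Pat, Rae, Kim, Zed, Ivy}

3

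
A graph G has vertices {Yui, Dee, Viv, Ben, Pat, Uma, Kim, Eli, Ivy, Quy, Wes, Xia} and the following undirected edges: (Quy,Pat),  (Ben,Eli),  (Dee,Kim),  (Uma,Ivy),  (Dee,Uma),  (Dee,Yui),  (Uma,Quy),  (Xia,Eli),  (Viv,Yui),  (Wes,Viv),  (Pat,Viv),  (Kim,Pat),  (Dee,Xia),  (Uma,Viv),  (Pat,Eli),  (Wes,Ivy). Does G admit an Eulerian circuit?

No

Degrees: Yui:2, Dee:4, Viv:4, Ben:1, Pat:4, Uma:4, Kim:2, Eli:3, Ivy:2, Quy:2, Wes:2, Xia:2
Vertices with odd degree: Ben, Eli. An Eulerian circuit requires all degrees even.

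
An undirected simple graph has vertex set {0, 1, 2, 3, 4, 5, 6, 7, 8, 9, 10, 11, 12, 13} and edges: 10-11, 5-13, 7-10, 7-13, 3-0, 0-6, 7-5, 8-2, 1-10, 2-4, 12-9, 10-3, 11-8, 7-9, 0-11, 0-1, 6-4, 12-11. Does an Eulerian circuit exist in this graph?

Yes

Degrees: 0:4, 1:2, 2:2, 3:2, 4:2, 5:2, 6:2, 7:4, 8:2, 9:2, 10:4, 11:4, 12:2, 13:2
Every vertex has even degree and the edges form a single connected piece, so an Eulerian circuit exists.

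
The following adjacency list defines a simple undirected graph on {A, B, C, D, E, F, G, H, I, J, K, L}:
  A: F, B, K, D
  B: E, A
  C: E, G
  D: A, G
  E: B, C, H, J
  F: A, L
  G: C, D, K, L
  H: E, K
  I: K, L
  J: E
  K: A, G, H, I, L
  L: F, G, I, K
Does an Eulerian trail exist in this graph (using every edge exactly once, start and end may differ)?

Yes

Degrees: A:4, B:2, C:2, D:2, E:4, F:2, G:4, H:2, I:2, J:1, K:5, L:4
Odd-degree vertices: J, K (2 total).
With 2 odd-degree vertices and all edges in one connected piece, an Eulerian trail exists (from J to K).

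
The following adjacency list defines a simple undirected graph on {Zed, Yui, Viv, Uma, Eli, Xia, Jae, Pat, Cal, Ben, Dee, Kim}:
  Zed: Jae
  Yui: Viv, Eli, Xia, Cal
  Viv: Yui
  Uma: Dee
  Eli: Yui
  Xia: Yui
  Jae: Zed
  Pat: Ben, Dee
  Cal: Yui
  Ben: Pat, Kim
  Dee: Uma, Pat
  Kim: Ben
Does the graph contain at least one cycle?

The graph has 12 vertices, 9 edges, and 3 connected components.
Since 9 = 12 - 3, the graph is a forest and contains no cycle.

No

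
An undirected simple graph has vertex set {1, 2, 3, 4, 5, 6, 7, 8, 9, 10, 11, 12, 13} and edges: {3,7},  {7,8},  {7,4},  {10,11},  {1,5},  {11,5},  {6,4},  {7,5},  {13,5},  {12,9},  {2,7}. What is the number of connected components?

Component: {9, 12}
Component: {1, 2, 3, 4, 5, 6, 7, 8, 10, 11, 13}

2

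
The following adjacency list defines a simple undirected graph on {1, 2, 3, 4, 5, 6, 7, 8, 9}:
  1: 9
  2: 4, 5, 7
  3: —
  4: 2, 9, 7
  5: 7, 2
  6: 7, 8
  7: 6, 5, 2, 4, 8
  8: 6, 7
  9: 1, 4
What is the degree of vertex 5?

Neighbors of 5: 2, 7.

2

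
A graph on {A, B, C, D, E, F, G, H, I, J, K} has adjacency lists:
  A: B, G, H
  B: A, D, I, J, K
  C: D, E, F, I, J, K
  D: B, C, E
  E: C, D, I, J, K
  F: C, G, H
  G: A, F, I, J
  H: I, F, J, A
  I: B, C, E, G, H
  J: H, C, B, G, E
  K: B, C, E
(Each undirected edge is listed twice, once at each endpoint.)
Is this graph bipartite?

No

The cycle C-E-K-C has length 3, which is odd, so the graph is not bipartite.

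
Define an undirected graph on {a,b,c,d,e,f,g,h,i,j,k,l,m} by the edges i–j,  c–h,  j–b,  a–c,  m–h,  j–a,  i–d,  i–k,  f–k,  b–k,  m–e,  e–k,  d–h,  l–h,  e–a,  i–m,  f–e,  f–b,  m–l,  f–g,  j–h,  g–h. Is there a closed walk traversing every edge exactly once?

No

Degrees: a:3, b:3, c:2, d:2, e:4, f:4, g:2, h:6, i:4, j:4, k:4, l:2, m:4
a, b have odd degree; an Eulerian circuit needs every degree to be even, so none exists.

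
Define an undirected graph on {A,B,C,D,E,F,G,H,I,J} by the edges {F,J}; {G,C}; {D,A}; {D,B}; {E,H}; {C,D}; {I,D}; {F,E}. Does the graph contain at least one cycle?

No

The graph has 10 vertices, 8 edges, and 2 connected components.
Since 8 = 10 - 2, the graph is a forest and contains no cycle.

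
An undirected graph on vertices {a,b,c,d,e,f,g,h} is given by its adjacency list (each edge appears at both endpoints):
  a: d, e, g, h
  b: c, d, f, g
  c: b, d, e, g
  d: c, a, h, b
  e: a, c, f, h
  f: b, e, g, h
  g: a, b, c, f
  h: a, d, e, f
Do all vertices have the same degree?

Degrees: a:4, b:4, c:4, d:4, e:4, f:4, g:4, h:4
All degrees equal 4; the graph is regular.

Yes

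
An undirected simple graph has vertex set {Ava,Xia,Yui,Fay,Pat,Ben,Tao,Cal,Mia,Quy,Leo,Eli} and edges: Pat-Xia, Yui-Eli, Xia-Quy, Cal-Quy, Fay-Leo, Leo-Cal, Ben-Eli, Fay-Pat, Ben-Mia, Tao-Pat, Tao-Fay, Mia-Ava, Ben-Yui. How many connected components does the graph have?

2

Component: {Ava, Yui, Ben, Mia, Eli}
Component: {Xia, Fay, Pat, Tao, Cal, Quy, Leo}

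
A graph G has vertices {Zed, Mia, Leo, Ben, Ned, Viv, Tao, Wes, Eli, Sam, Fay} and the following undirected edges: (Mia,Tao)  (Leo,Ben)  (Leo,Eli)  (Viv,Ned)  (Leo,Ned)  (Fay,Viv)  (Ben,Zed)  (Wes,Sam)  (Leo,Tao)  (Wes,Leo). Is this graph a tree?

|V| = 11, |E| = 10.
It is connected with exactly 10 edges, hence acyclic — it is a tree.

Yes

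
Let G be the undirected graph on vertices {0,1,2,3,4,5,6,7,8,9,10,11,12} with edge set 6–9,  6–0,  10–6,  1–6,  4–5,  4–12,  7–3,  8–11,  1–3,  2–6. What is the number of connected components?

3

Component: {8, 11}
Component: {4, 5, 12}
Component: {0, 1, 2, 3, 6, 7, 9, 10}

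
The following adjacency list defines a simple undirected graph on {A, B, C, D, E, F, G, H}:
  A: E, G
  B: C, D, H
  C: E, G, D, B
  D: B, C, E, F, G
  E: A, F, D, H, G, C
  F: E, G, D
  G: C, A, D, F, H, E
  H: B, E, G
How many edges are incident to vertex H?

3

Neighbors of H: B, E, G.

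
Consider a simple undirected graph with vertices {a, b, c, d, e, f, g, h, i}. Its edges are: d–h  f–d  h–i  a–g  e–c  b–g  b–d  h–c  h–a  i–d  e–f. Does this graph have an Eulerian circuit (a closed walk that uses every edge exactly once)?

Yes

Degrees: a:2, b:2, c:2, d:4, e:2, f:2, g:2, h:4, i:2
All degrees are even and the non-isolated vertices are connected — an Eulerian circuit exists.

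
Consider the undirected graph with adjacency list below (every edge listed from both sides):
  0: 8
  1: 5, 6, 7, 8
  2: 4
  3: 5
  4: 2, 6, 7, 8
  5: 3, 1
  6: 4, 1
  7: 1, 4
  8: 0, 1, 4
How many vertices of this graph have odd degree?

4

Degrees: 0:1, 1:4, 2:1, 3:1, 4:4, 5:2, 6:2, 7:2, 8:3
Odd-degree vertices: 0, 2, 3, 8.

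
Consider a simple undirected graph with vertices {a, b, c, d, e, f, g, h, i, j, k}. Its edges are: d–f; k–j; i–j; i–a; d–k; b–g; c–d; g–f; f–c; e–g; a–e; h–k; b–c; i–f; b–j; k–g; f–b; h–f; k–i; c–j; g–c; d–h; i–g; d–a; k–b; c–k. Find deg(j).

Neighbors of j: b, c, i, k.

4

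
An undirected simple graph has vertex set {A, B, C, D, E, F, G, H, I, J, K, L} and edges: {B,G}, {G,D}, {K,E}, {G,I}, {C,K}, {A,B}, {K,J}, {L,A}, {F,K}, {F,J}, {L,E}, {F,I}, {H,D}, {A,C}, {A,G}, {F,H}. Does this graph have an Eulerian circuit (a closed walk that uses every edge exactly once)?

Degrees: A:4, B:2, C:2, D:2, E:2, F:4, G:4, H:2, I:2, J:2, K:4, L:2
All degrees are even and the non-isolated vertices are connected — an Eulerian circuit exists.

Yes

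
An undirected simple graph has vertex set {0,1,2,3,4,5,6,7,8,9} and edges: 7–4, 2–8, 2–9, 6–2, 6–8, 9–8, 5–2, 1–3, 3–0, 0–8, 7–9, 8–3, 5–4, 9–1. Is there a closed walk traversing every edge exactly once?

Degrees: 0:2, 1:2, 2:4, 3:3, 4:2, 5:2, 6:2, 7:2, 8:5, 9:4
3, 8 have odd degree; an Eulerian circuit needs every degree to be even, so none exists.

No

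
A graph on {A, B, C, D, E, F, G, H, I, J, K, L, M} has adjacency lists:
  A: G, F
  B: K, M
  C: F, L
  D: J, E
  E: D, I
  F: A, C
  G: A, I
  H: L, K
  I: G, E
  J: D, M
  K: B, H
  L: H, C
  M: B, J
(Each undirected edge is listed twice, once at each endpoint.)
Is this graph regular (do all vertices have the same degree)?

Yes

Degrees: A:2, B:2, C:2, D:2, E:2, F:2, G:2, H:2, I:2, J:2, K:2, L:2, M:2
Every vertex has degree 2, so the graph is 2-regular.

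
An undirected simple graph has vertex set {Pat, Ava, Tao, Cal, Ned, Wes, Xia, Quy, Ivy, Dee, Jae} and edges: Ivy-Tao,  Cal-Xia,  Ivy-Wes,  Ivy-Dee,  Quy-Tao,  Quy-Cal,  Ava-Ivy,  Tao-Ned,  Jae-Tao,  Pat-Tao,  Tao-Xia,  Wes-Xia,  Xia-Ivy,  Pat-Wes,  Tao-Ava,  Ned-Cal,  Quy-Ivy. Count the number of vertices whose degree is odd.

Degrees: Pat:2, Ava:2, Tao:7, Cal:3, Ned:2, Wes:3, Xia:4, Quy:3, Ivy:6, Dee:1, Jae:1
Odd-degree vertices: Tao, Cal, Wes, Quy, Dee, Jae.

6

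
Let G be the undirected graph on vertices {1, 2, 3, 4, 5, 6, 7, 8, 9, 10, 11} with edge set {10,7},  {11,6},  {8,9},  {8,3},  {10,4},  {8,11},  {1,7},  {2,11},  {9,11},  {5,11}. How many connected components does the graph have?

2

Component: {1, 4, 7, 10}
Component: {2, 3, 5, 6, 8, 9, 11}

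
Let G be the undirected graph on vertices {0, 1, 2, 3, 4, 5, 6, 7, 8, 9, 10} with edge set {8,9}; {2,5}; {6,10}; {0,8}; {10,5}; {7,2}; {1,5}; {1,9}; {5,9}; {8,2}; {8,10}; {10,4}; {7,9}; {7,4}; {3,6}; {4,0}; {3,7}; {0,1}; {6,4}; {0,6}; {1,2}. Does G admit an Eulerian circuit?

Degrees: 0:4, 1:4, 2:4, 3:2, 4:4, 5:4, 6:4, 7:4, 8:4, 9:4, 10:4
Every vertex has even degree and the edges form a single connected piece, so an Eulerian circuit exists.

Yes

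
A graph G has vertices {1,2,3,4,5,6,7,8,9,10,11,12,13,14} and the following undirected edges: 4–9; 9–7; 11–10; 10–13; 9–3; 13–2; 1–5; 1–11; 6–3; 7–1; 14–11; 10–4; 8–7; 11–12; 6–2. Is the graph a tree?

No

The graph has 14 vertices and 15 edges.
Connected but with 15 > 13 edges, so it has a cycle and is not a tree.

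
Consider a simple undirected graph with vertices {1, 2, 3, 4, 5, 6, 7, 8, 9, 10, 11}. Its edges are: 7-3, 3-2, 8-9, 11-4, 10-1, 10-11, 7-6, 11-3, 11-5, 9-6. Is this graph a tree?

Yes

|V| = 11, |E| = 10.
It is connected with exactly 10 edges, hence acyclic — it is a tree.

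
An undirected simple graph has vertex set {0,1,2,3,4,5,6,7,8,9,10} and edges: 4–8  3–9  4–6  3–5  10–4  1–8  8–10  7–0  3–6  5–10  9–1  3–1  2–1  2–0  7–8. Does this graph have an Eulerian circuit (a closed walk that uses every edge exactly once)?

Degrees: 0:2, 1:4, 2:2, 3:4, 4:3, 5:2, 6:2, 7:2, 8:4, 9:2, 10:3
Vertices with odd degree: 4, 10. An Eulerian circuit requires all degrees even.

No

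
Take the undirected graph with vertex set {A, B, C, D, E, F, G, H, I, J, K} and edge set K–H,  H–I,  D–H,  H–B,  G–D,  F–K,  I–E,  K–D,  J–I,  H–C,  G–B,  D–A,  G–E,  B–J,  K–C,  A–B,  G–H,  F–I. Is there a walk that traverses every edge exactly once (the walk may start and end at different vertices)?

Yes

Degrees: A:2, B:4, C:2, D:4, E:2, F:2, G:4, H:6, I:4, J:2, K:4
Odd-degree vertices: none (0 total).
With 0 odd-degree vertices and all edges in one connected piece, an Eulerian trail exists.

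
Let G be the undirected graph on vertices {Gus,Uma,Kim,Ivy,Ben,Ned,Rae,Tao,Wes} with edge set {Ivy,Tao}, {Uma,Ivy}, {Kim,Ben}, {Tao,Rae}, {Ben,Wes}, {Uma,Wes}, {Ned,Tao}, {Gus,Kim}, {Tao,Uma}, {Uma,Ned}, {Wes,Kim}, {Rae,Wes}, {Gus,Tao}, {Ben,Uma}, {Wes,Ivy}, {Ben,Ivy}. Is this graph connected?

A breadth-first search from Gus visits Gus, Tao, Kim, Rae, Ivy, Ned, Uma, Wes, Ben — all 9 vertices — so the graph is connected.

Yes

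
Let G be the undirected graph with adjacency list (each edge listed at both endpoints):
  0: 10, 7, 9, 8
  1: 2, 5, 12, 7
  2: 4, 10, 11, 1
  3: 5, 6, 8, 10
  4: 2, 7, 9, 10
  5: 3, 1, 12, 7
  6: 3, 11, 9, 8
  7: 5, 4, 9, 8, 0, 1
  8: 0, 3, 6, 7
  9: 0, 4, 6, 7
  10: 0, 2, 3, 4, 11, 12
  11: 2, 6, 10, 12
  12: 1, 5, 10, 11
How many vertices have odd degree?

0

Degrees: 0:4, 1:4, 2:4, 3:4, 4:4, 5:4, 6:4, 7:6, 8:4, 9:4, 10:6, 11:4, 12:4
Odd-degree vertices: none.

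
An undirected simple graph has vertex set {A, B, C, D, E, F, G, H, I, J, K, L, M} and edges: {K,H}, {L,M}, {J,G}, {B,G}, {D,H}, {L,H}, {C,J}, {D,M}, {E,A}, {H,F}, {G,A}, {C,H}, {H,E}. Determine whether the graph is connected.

No

Component: {I}
Component: {A, B, C, D, E, F, G, H, J, K, L, M}
No edge joins these 2 groups, so the graph is disconnected.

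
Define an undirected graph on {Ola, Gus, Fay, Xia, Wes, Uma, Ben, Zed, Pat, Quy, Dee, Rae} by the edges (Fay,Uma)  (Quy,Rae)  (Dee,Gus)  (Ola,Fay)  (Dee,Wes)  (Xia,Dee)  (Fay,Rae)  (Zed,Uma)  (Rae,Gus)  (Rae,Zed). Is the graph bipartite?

A valid 2-coloring puts {Gus, Fay, Xia, Wes, Ben, Zed, Pat, Quy} on one side and {Ola, Uma, Dee, Rae} on the other; every edge crosses between the two sides.

Yes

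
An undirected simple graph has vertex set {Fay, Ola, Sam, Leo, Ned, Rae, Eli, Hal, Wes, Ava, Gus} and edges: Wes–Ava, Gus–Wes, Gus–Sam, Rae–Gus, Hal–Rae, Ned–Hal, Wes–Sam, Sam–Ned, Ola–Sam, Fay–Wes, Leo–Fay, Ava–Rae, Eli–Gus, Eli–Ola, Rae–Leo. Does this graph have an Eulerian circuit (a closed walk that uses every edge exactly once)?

Degrees: Fay:2, Ola:2, Sam:4, Leo:2, Ned:2, Rae:4, Eli:2, Hal:2, Wes:4, Ava:2, Gus:4
All degrees are even and the non-isolated vertices are connected — an Eulerian circuit exists.

Yes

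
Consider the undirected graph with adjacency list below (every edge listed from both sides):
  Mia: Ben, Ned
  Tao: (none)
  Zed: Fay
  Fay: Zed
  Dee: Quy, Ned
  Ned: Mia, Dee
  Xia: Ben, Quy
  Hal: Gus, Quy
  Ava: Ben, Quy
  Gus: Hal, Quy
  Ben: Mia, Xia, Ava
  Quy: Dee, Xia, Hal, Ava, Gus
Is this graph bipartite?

The cycle Gus-Hal-Quy-Gus has length 3, which is odd, so the graph is not bipartite.

No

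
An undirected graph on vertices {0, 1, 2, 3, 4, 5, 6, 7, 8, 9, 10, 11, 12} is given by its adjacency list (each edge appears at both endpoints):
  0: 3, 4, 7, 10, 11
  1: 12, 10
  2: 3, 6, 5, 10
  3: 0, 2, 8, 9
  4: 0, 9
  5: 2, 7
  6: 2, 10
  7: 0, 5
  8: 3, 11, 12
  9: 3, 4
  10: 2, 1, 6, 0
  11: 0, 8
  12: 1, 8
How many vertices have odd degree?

Degrees: 0:5, 1:2, 2:4, 3:4, 4:2, 5:2, 6:2, 7:2, 8:3, 9:2, 10:4, 11:2, 12:2
Odd-degree vertices: 0, 8.

2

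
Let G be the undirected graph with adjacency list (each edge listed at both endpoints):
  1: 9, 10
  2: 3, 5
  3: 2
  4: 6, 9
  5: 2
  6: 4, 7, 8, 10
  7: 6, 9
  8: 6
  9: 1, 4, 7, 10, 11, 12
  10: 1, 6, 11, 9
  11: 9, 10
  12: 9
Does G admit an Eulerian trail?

No

Degrees: 1:2, 2:2, 3:1, 4:2, 5:1, 6:4, 7:2, 8:1, 9:6, 10:4, 11:2, 12:1
Odd-degree vertices: 3, 5, 8, 12 (4 total).
With 4 odd-degree vertices (more than two), no single trail can use every edge.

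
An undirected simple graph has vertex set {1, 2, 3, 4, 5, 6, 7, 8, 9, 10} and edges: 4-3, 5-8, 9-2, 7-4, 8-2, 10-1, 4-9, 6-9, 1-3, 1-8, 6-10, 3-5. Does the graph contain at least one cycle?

The graph has 10 vertices, 12 edges, and 1 connected component.
One cycle is 1-3-4-9-6-10-1.

Yes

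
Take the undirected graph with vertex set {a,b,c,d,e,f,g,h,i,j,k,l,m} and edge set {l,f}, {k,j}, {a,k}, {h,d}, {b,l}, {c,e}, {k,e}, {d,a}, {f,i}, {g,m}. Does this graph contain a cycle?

The graph has 13 vertices, 10 edges, and 3 connected components.
Since 10 = 13 - 3, the graph is a forest and contains no cycle.

No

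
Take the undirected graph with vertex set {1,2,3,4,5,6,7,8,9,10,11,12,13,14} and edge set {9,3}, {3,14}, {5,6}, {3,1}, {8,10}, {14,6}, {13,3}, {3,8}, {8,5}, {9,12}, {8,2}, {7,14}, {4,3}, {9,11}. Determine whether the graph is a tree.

No

The graph has 14 vertices and 14 edges.
A tree on 14 vertices has exactly 13 edges; this graph has 14, so it contains a cycle and is not a tree.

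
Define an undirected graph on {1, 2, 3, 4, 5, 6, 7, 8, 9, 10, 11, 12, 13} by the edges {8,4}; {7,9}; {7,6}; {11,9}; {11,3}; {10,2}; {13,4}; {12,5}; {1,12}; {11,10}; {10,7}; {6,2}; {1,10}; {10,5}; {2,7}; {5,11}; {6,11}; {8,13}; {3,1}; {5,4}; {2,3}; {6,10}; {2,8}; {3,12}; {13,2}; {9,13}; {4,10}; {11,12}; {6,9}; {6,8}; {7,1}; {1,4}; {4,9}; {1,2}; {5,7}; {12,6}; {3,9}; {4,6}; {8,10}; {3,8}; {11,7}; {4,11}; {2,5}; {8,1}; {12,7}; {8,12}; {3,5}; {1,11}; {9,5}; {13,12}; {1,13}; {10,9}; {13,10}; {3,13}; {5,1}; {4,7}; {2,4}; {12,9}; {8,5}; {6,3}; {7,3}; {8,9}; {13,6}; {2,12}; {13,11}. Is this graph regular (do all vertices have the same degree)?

Degrees: 1:10, 2:10, 3:10, 4:10, 5:10, 6:10, 7:10, 8:10, 9:10, 10:10, 11:10, 12:10, 13:10
Every vertex has degree 10, so the graph is 10-regular.

Yes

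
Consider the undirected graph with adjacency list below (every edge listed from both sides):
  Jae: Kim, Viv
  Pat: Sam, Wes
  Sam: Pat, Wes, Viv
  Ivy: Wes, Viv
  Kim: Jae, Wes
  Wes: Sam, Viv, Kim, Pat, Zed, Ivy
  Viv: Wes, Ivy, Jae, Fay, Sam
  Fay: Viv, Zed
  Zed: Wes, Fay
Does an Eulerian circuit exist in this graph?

Degrees: Jae:2, Pat:2, Sam:3, Ivy:2, Kim:2, Wes:6, Viv:5, Fay:2, Zed:2
Sam, Viv have odd degree; an Eulerian circuit needs every degree to be even, so none exists.

No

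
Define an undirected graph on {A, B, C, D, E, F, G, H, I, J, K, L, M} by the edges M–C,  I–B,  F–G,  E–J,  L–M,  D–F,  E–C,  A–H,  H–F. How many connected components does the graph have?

4

Component: {K}
Component: {B, I}
Component: {A, D, F, G, H}
Component: {C, E, J, L, M}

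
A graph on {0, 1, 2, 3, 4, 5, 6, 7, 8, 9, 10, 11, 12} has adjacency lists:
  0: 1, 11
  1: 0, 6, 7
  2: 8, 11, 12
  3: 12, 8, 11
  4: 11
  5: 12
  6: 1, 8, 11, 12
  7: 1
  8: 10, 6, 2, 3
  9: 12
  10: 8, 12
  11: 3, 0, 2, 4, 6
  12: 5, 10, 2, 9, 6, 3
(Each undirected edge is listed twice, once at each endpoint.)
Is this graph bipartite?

A valid 2-coloring puts {1, 8, 11, 12} on one side and {0, 2, 3, 4, 5, 6, 7, 9, 10} on the other; every edge crosses between the two sides.

Yes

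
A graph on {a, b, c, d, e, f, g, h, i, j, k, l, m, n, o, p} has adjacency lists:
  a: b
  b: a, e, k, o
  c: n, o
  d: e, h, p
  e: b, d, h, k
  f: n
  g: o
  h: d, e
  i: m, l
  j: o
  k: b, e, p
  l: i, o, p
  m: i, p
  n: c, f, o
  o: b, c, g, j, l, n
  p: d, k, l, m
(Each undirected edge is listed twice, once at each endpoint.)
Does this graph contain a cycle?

Yes

The graph has 16 vertices, 21 edges, and 1 connected component.
Since 21 > 16 - 1, a cycle must exist; for instance p-l-i-m-p.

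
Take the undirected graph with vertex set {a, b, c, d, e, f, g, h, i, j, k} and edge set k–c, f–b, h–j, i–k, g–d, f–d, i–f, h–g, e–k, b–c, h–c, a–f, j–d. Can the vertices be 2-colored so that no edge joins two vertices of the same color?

No

The cycle i-f-b-c-k-i has length 5, which is odd, so the graph is not bipartite.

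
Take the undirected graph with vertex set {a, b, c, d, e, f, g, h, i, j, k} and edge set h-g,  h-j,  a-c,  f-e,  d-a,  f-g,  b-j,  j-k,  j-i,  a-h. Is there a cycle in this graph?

|V| = 11, |E| = 10, number of components = 1.
A forest on 11 vertices with 1 component has exactly 10 edges, which matches — so no cycle.

No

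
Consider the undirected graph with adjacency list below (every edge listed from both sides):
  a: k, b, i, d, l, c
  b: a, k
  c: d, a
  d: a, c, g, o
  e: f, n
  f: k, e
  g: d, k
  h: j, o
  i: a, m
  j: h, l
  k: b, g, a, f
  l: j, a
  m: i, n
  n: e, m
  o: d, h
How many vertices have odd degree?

Degrees: a:6, b:2, c:2, d:4, e:2, f:2, g:2, h:2, i:2, j:2, k:4, l:2, m:2, n:2, o:2
Odd-degree vertices: none.

0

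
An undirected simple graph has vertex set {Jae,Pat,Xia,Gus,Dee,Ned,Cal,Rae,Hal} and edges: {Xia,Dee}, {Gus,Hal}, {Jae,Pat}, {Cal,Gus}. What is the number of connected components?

Component: {Ned}
Component: {Rae}
Component: {Jae, Pat}
Component: {Xia, Dee}
Component: {Gus, Cal, Hal}

5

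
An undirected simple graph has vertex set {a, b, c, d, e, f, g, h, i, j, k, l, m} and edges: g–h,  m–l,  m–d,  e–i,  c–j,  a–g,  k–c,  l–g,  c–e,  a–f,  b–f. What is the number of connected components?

Component: {c, e, i, j, k}
Component: {a, b, d, f, g, h, l, m}

2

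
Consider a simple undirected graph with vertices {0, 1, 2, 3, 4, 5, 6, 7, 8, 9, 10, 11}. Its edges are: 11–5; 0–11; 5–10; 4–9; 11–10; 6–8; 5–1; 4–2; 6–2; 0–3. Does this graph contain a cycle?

The graph has 12 vertices, 10 edges, and 3 connected components.
Since 10 > 12 - 3, a cycle must exist; for instance 11-5-10-11.

Yes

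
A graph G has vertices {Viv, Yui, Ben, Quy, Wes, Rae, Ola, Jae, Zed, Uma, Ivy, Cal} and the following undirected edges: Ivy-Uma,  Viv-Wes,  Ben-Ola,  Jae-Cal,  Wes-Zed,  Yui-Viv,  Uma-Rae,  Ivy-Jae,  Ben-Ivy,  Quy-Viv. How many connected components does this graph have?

Component: {Viv, Yui, Quy, Wes, Zed}
Component: {Ben, Rae, Ola, Jae, Uma, Ivy, Cal}

2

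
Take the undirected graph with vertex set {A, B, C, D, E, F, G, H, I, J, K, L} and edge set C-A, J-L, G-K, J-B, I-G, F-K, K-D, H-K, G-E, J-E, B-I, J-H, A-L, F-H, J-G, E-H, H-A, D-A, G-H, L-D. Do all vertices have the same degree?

No

Degrees: A:4, B:2, C:1, D:3, E:3, F:2, G:5, H:6, I:2, J:5, K:4, L:3
Degrees are not all equal (e.g. deg(C)=1 but deg(H)=6); not regular.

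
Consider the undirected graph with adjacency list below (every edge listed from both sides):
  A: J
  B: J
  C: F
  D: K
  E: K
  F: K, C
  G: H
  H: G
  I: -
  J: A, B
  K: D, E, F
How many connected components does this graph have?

4

Component: {I}
Component: {G, H}
Component: {A, B, J}
Component: {C, D, E, F, K}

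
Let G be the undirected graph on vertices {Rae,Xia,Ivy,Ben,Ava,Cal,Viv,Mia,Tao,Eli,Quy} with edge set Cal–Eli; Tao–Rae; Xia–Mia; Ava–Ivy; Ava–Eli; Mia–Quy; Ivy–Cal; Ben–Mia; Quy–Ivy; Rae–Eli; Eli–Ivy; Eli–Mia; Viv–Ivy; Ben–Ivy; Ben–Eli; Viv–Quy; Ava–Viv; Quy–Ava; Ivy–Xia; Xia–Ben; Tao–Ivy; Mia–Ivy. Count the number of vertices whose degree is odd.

Degrees: Rae:2, Xia:3, Ivy:9, Ben:4, Ava:4, Cal:2, Viv:3, Mia:5, Tao:2, Eli:6, Quy:4
Odd-degree vertices: Xia, Ivy, Viv, Mia.

4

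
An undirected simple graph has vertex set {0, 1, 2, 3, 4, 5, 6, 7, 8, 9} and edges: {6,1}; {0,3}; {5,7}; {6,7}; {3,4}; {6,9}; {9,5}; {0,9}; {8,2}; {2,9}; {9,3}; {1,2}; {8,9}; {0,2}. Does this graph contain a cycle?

The graph has 10 vertices, 14 edges, and 1 connected component.
Since 14 > 10 - 1, a cycle must exist; for instance 9-5-7-6-9.

Yes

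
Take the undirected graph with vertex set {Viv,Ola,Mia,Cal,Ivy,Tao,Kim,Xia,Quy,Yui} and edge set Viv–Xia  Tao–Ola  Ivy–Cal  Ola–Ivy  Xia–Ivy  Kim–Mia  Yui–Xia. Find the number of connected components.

Component: {Quy}
Component: {Mia, Kim}
Component: {Viv, Ola, Cal, Ivy, Tao, Xia, Yui}

3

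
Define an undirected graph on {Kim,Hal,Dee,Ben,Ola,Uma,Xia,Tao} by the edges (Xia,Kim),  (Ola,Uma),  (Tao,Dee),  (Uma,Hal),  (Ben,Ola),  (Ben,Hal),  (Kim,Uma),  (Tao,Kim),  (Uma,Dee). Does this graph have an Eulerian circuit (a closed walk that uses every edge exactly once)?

Degrees: Kim:3, Hal:2, Dee:2, Ben:2, Ola:2, Uma:4, Xia:1, Tao:2
Vertices with odd degree: Kim, Xia. An Eulerian circuit requires all degrees even.

No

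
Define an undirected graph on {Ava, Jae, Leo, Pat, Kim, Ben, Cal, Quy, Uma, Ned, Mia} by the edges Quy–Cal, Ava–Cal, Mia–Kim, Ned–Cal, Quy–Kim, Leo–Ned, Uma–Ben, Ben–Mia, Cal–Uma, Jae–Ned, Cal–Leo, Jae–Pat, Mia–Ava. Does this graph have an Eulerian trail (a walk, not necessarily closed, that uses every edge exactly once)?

Degrees: Ava:2, Jae:2, Leo:2, Pat:1, Kim:2, Ben:2, Cal:5, Quy:2, Uma:2, Ned:3, Mia:3
Odd-degree vertices: Pat, Cal, Ned, Mia (4 total).
With 4 odd-degree vertices (more than two), no single trail can use every edge.

No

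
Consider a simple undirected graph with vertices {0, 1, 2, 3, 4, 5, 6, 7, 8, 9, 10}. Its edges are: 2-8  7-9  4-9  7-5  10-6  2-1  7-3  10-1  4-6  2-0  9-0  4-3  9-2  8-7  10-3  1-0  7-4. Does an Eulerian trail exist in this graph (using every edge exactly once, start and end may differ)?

Degrees: 0:3, 1:3, 2:4, 3:3, 4:4, 5:1, 6:2, 7:5, 8:2, 9:4, 10:3
Odd-degree vertices: 0, 1, 3, 5, 7, 10 (6 total).
With 6 odd-degree vertices (more than two), no single trail can use every edge.

No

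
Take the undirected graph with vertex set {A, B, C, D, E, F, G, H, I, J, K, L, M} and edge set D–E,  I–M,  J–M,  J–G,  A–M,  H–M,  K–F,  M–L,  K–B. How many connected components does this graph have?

4

Component: {C}
Component: {D, E}
Component: {B, F, K}
Component: {A, G, H, I, J, L, M}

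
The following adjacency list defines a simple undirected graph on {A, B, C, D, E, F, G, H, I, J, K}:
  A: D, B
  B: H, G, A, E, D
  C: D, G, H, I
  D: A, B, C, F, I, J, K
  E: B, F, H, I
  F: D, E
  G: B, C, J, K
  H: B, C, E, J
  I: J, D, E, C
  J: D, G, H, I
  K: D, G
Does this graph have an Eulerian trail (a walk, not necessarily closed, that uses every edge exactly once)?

Yes

Degrees: A:2, B:5, C:4, D:7, E:4, F:2, G:4, H:4, I:4, J:4, K:2
Odd-degree vertices: B, D (2 total).
The non-isolated vertices are connected and exactly 2 have odd degree, so an Eulerian trail exists (from B to D).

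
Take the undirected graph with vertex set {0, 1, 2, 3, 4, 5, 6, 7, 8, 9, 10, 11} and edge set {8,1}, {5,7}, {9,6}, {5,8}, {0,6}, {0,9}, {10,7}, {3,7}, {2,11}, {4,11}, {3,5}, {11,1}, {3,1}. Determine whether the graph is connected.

Component: {0, 6, 9}
Component: {1, 2, 3, 4, 5, 7, 8, 10, 11}
There are 2 separate components, so the graph is not connected.

No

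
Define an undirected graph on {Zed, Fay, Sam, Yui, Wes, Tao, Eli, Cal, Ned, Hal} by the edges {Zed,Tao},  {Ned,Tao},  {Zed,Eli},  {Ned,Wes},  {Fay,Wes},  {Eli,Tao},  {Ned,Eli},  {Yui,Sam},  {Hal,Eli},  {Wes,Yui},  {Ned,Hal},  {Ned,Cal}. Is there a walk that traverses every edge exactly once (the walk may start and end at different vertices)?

No

Degrees: Zed:2, Fay:1, Sam:1, Yui:2, Wes:3, Tao:3, Eli:4, Cal:1, Ned:5, Hal:2
Odd-degree vertices: Fay, Sam, Wes, Tao, Cal, Ned (6 total).
An Eulerian trail requires 0 or 2 odd-degree vertices; here there are 6.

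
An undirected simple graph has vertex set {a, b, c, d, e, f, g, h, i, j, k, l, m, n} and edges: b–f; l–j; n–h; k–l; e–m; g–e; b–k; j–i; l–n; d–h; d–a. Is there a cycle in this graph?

No

The graph has 14 vertices, 11 edges, and 3 connected components.
A forest on 14 vertices with 3 components has exactly 11 edges, which matches — so no cycle.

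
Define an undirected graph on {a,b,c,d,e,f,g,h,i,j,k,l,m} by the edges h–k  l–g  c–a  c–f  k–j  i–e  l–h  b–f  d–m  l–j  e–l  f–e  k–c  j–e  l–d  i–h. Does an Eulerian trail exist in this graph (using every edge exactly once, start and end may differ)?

Degrees: a:1, b:1, c:3, d:2, e:4, f:3, g:1, h:3, i:2, j:3, k:3, l:5, m:1
Odd-degree vertices: a, b, c, f, g, h, j, k, l, m (10 total).
With 10 odd-degree vertices (more than two), no single trail can use every edge.

No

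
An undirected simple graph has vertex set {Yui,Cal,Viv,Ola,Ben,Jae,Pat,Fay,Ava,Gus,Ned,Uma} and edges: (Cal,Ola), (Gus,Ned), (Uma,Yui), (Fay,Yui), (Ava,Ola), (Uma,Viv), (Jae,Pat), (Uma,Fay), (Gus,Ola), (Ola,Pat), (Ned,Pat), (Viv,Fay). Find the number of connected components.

Component: {Ben}
Component: {Yui, Viv, Fay, Uma}
Component: {Cal, Ola, Jae, Pat, Ava, Gus, Ned}

3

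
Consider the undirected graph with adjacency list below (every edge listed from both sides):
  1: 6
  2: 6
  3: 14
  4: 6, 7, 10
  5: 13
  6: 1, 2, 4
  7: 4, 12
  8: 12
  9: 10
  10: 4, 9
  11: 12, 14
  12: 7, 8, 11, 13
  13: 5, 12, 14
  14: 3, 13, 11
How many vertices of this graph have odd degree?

10

Degrees: 1:1, 2:1, 3:1, 4:3, 5:1, 6:3, 7:2, 8:1, 9:1, 10:2, 11:2, 12:4, 13:3, 14:3
Odd-degree vertices: 1, 2, 3, 4, 5, 6, 8, 9, 13, 14.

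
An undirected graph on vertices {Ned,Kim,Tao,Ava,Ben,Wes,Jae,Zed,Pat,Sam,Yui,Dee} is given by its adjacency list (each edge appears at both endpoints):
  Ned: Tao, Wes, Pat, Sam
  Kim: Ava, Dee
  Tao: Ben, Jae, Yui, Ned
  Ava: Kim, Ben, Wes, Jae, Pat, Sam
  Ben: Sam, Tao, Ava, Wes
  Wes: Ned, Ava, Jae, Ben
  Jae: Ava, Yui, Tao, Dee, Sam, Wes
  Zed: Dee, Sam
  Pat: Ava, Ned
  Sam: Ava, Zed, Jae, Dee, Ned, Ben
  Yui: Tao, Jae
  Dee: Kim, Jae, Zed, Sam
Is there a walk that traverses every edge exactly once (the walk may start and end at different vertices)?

Degrees: Ned:4, Kim:2, Tao:4, Ava:6, Ben:4, Wes:4, Jae:6, Zed:2, Pat:2, Sam:6, Yui:2, Dee:4
Odd-degree vertices: none (0 total).
The non-isolated vertices are connected and exactly 0 have odd degree, so an Eulerian trail exists.

Yes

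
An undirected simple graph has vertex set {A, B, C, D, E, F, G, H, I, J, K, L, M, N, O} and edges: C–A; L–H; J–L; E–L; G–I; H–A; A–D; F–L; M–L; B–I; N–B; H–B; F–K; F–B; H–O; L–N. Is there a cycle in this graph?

The graph has 15 vertices, 16 edges, and 1 connected component.
One cycle is L-F-B-N-L.

Yes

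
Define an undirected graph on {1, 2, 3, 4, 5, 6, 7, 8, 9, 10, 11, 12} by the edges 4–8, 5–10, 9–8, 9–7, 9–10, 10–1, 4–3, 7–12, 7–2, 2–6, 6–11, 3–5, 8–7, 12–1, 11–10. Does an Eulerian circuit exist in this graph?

No

Degrees: 1:2, 2:2, 3:2, 4:2, 5:2, 6:2, 7:4, 8:3, 9:3, 10:4, 11:2, 12:2
8, 9 have odd degree; an Eulerian circuit needs every degree to be even, so none exists.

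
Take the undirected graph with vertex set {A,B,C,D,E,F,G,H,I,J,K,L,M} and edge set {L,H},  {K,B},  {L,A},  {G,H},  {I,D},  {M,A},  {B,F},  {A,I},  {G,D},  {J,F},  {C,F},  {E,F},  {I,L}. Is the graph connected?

No

Component: {B, C, E, F, J, K}
Component: {A, D, G, H, I, L, M}
No edge joins these 2 groups, so the graph is disconnected.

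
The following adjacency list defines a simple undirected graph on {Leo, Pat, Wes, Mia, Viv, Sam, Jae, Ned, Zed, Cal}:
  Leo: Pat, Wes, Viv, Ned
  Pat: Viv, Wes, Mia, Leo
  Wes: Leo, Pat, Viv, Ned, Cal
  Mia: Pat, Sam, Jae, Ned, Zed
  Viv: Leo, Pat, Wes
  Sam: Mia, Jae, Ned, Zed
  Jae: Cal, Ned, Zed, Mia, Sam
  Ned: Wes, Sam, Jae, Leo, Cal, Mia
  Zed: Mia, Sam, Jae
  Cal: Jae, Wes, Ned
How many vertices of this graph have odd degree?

Degrees: Leo:4, Pat:4, Wes:5, Mia:5, Viv:3, Sam:4, Jae:5, Ned:6, Zed:3, Cal:3
Odd-degree vertices: Wes, Mia, Viv, Jae, Zed, Cal.

6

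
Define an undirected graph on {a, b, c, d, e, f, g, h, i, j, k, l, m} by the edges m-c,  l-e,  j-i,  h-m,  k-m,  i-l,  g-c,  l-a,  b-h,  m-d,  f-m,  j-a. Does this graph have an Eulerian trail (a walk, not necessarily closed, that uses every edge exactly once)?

No

Degrees: a:2, b:1, c:2, d:1, e:1, f:1, g:1, h:2, i:2, j:2, k:1, l:3, m:5
Odd-degree vertices: b, d, e, f, g, k, l, m (8 total).
An Eulerian trail requires 0 or 2 odd-degree vertices; here there are 8.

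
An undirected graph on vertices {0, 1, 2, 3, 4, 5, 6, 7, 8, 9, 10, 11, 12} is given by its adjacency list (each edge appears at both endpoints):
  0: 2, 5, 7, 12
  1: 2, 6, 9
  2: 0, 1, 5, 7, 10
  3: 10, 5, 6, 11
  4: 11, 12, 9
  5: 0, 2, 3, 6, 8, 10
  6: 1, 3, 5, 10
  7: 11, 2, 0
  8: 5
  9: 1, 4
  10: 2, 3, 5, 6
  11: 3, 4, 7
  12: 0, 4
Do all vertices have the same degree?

No

Degrees: 0:4, 1:3, 2:5, 3:4, 4:3, 5:6, 6:4, 7:3, 8:1, 9:2, 10:4, 11:3, 12:2
Degrees are not all equal (e.g. deg(8)=1 but deg(5)=6); not regular.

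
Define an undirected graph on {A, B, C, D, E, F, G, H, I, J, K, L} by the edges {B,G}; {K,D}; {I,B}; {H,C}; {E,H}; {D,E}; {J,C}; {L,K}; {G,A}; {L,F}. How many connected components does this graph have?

2

Component: {A, B, G, I}
Component: {C, D, E, F, H, J, K, L}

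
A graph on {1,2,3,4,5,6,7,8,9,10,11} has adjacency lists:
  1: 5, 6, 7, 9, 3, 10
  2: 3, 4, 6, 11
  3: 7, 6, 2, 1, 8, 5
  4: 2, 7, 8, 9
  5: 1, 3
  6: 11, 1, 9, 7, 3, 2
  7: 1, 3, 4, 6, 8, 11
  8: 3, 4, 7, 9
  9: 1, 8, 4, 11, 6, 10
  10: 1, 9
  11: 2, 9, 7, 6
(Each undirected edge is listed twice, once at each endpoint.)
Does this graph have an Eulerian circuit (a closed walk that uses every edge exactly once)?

Yes

Degrees: 1:6, 2:4, 3:6, 4:4, 5:2, 6:6, 7:6, 8:4, 9:6, 10:2, 11:4
All degrees are even and the non-isolated vertices are connected — an Eulerian circuit exists.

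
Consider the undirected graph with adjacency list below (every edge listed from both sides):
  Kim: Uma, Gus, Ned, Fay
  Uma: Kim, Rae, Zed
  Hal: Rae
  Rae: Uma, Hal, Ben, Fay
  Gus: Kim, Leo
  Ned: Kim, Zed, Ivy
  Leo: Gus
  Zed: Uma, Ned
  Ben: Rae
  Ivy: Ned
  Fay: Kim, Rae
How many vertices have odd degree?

6

Degrees: Kim:4, Uma:3, Hal:1, Rae:4, Gus:2, Ned:3, Leo:1, Zed:2, Ben:1, Ivy:1, Fay:2
Odd-degree vertices: Uma, Hal, Ned, Leo, Ben, Ivy.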